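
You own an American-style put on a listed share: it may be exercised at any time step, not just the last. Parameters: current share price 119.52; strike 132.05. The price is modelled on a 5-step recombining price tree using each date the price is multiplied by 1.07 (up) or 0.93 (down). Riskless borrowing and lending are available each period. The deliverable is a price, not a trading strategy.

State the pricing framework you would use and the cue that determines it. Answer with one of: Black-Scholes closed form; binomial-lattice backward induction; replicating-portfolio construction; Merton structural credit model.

Key observation: an American put (K = 132.05, S₀ = 119.52) on a 5-date tree has no closed form — the optimal stopping decision is embedded and must be resolved recursively from expiry.

framework: binomial-lattice backward induction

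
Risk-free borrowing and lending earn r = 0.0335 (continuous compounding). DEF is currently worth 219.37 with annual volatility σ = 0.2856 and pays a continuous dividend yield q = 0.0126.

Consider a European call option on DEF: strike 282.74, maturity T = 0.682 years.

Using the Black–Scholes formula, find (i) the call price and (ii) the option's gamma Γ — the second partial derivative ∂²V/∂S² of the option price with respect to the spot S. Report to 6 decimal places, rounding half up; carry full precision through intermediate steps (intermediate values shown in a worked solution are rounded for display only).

σ√T = 0.2856·√0.682 = 0.235858
d₁ = (ln(S/K) + (r−q+σ²/2)T) / (σ√T) = (ln(219.37/282.74) + (0.0335−0.0126+0.2856²/2)·0.682) / 0.235858 = (-0.253768 + 0.042068) / 0.235858 = -0.897573
d₂ = d₁ − σ√T = -0.897573 − 0.235858 = -1.133431
e^{−rT} = 0.977412
e^{−qT} = 0.991444
N(d₁) = 0.184707,  N(d₂) = 0.128517
Call price V = S·e^{−qT}·N(d₁) − K·e^{−rT}·N(d₂) = 40.172392 − 35.516027 = 4.656364
φ(d₁) = (1/√(2π))·e^{−d₁²/2} = 0.266666
Γ = e^{−qT}·φ(d₁) / (S·σ·√T) = 0.005110

price = 4.656364
Γ = 0.005110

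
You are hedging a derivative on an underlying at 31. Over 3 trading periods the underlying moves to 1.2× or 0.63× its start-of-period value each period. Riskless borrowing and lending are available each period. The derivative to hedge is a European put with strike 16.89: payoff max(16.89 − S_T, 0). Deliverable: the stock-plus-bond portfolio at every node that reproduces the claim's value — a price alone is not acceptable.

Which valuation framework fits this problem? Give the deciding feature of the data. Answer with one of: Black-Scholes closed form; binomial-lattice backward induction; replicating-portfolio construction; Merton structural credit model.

Key observation: a price alone would not answer the question — the per-node share/bond construction on the spot-31, 1.2/0.63 tree is required, and only the replicating-portfolio method yields it.

framework: replicating-portfolio construction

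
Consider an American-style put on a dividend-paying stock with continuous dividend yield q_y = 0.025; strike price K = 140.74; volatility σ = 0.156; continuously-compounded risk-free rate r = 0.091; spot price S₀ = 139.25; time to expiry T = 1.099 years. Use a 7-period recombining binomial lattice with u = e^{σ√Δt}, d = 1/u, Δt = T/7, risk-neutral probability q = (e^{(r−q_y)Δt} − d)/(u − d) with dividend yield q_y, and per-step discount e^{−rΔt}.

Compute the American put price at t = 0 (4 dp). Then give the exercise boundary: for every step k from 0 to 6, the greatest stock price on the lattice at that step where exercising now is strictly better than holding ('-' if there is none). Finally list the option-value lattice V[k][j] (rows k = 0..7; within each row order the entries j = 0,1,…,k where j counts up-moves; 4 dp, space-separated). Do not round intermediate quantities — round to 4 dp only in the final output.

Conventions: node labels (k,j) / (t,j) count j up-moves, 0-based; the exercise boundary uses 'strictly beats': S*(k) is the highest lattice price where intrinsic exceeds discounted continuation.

Δt=0.15700, u=1.06376, d=0.94006, q=0.56875, disc=e^(-rΔt)=0.98581
k=7 terminal: V=max(K-S,0) → 50.3996 38.5116 25.0593 9.8367 0.0000 0.0000 0.0000 0.0000
k=6: j=0 S=96.1008 intr=44.6392 cont=43.0192 V=44.6392[EX]; j=1 S=108.7468 intr=31.9932 cont=30.4228 V=31.9932[EX]; j=2 S=123.0568 intr=17.6832 cont=16.1687 V=17.6832[EX]; j=3 S=139.2500 intr=1.4900 cont=4.1819 V=4.1819[hold]; j=4 S=157.5740 intr=0.0000 cont=0.0000 V=0.0000[hold]; j=5 S=178.3093 intr=0.0000 cont=0.0000 V=0.0000[hold]; j=6 S=201.7732 intr=0.0000 cont=0.0000 V=0.0000[hold]  S*(6)=123.0568
k=5: j=0 S=102.2284 intr=38.5116 cont=36.9156 V=38.5116[EX]; j=1 S=115.6807 intr=25.0593 cont=23.5160 V=25.0593[EX]; j=2 S=130.9033 intr=9.8367 cont=9.8624 V=9.8624[hold]; j=3 S=148.1289 intr=0.0000 cont=1.7778 V=1.7778[hold]; j=4 S=167.6214 intr=0.0000 cont=0.0000 V=0.0000[hold]; j=5 S=189.6788 intr=0.0000 cont=0.0000 V=0.0000[hold]  S*(5)=115.6807
k=4: j=0 S=108.7468 intr=31.9932 cont=30.4228 V=31.9932[EX]; j=1 S=123.0568 intr=17.6832 cont=16.1831 V=17.6832[EX]; j=2 S=139.2500 intr=1.4900 cont=5.1896 V=5.1896[hold]; j=3 S=157.5740 intr=0.0000 cont=0.7558 V=0.7558[hold]; j=4 S=178.3093 intr=0.0000 cont=0.0000 V=0.0000[hold]  S*(4)=123.0568
k=3: j=0 S=115.6807 intr=25.0593 cont=23.5160 V=25.0593[EX]; j=1 S=130.9033 intr=9.8367 cont=10.4274 V=10.4274[hold]; j=2 S=148.1289 intr=0.0000 cont=2.6300 V=2.6300[hold]; j=3 S=167.6214 intr=0.0000 cont=0.3213 V=0.3213[hold]  S*(3)=115.6807
k=2: j=0 S=123.0568 intr=17.6832 cont=16.4999 V=17.6832[EX]; j=1 S=139.2500 intr=1.4900 cont=5.9076 V=5.9076[hold]; j=2 S=157.5740 intr=0.0000 cont=1.2983 V=1.2983[hold]  S*(2)=123.0568
k=1: j=0 S=130.9033 intr=9.8367 cont=10.8299 V=10.8299[hold]; j=1 S=148.1289 intr=0.0000 cont=3.2394 V=3.2394[hold]  S*(1)=-
k=0: j=0 S=139.2500 intr=1.4900 cont=6.4204 V=6.4204[hold]  S*(0)=-

price = 6.4204
boundary = - - 123.0568 115.6807 123.0568 115.6807 123.0568
tree:
6.4204
10.8299 3.2394
17.6832 5.9076 1.2983
25.0593 10.4274 2.6300 0.3213
31.9932 17.6832 5.1896 0.7558 0.0000
38.5116 25.0593 9.8624 1.7778 0.0000 0.0000
44.6392 31.9932 17.6832 4.1819 0.0000 0.0000 0.0000
50.3996 38.5116 25.0593 9.8367 0.0000 0.0000 0.0000 0.0000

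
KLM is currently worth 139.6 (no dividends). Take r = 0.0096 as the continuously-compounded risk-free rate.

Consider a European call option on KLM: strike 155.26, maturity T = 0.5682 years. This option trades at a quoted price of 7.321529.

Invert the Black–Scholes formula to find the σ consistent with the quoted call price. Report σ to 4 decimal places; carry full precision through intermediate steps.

At σ = 0.3052 the Black–Scholes value reproduces the quote:
σ√T = 0.3052·√0.5682 = 0.230057
d₁ = (ln(S/K) + (r+σ²/2)T) / (σ√T) = (ln(139.6/155.26) + (0.0096+0.3052²/2)·0.5682) / 0.230057 = (-0.106320 + 0.031918) / 0.230057 = -0.323408
d₂ = d₁ − σ√T = -0.323408 − 0.230057 = -0.553465
e^{−rT} = 0.994560
N(d₁) = 0.373193,  N(d₂) = 0.289973
V = S·N(d₁) − K·e^{−rT}·N(d₂) = 52.097779 − 44.776250 = 7.321529 (equal to the quote); since ∂V/∂σ > 0 for all σ, the implied volatility is unique

sigma = 0.3052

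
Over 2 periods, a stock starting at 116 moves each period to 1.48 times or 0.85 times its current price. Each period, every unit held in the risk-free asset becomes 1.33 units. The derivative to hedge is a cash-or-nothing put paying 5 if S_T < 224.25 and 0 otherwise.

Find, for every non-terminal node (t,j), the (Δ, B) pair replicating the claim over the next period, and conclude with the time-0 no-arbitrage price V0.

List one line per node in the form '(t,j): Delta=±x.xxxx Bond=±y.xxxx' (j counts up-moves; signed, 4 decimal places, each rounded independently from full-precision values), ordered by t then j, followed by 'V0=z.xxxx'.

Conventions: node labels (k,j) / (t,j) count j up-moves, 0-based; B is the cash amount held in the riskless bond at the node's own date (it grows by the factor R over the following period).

Risk-neutral probability p* = (R−d)/(u−d) = (1.33−0.85)/(1.48−0.85) = 0.7619.
At maturity the claim pays: V(2,0)=5.0000, V(2,1)=5.0000, V(2,2)=0.0000
  t=1,j=0: stock 98.6000 → up 145.9280 (V=5.0000), down 83.8100 (V=5.0000). Price 3.7594; hedge Δ=0.0000, bond B=3.7594.
  t=1,j=1: stock 171.6800 → up 254.0864 (V=0.0000), down 145.9280 (V=5.0000). Price 0.8951; hedge Δ=-0.0462, bond B=8.8316.
  t=0,j=0: stock 116.0000 → up 171.6800 (V=0.8951), down 98.6000 (V=3.7594). Price 1.1858; hedge Δ=-0.0392, bond B=5.7323.
Verification: the root portfolio costs Δ(0,0)·S0 + B(0,0) = 1.1858, matching V0.

(0,0): Delta=-0.0392 Bond=5.7323
(1,0): Delta=0.0000 Bond=3.7594
(1,1): Delta=-0.0462 Bond=8.8316
V0=1.1858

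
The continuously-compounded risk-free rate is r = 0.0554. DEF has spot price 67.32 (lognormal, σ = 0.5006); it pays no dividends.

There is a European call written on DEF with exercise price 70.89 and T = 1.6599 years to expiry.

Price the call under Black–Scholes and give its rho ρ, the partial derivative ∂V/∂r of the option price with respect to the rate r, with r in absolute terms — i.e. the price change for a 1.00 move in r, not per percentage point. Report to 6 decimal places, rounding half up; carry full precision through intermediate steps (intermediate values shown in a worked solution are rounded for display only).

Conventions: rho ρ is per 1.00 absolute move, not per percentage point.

price = 18.050306
ρ = 42.656573

σ√T = 0.5006·√1.6599 = 0.644959
d₁ = (ln(S/K) + (r+σ²/2)T) / (σ√T) = (ln(67.32/70.89) + (0.0554+0.5006²/2)·1.6599) / 0.644959 = (-0.051672 + 0.299944) / 0.644959 = 0.384943
d₂ = d₁ − σ√T = 0.384943 − 0.644959 = -0.260016
e^{−rT} = 0.912143
N(d₁) = 0.649860,  N(d₂) = 0.397426
Call price V = S·N(d₁) − K·e^{−rT}·N(d₂) = 43.748585 − 25.698279 = 18.050306
ρ = K·T·e^{−rT}·N(d₂) = 42.656573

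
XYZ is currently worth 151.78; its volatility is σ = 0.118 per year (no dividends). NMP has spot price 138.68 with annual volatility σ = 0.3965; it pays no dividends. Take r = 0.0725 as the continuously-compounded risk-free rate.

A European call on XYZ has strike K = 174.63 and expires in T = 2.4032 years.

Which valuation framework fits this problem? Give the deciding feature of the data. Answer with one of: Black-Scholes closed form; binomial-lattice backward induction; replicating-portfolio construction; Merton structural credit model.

Key observation: a European claim on XYZ (strike 174.63) — a lognormal (GBM) underlying with constant rate and volatility — has an exact closed-form value; no lattice or capital structure is involved.

framework: Black-Scholes closed form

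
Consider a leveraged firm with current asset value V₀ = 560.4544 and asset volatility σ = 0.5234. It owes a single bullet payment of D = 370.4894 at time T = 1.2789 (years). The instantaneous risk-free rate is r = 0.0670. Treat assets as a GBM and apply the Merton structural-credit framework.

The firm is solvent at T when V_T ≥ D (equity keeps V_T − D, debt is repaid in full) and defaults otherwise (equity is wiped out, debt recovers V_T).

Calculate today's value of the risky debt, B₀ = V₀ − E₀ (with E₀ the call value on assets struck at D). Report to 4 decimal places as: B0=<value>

B0=312.0879

With assets at 560.4544 and a single debt payment of 370.4894 at 1.2789 years:
d₁ = [ln(V₀/D) + (r + σ²/2)T] / (σ√T)
   = [ln(560.4544/370.4894) + (0.0670 + 0.5·0.5234²)·1.2789] / (0.5234·√1.2789)
   = [0.413923 + 0.260862] / 0.591905 = 1.140023
d₂ = d₁ − σ√T = 1.140023 − 0.591905 = 0.548118
N(d₁) = 0.872862,  N(d₂) = 0.708194,  e^(−rT) = 0.917882
E₀ = V₀·N(d₁) − D·e^(−rT)·N(d₂)
   = 560.4544·0.872862 − 370.4894·0.917882·0.708194 = 248.366541
B₀ = V₀ − E₀ = 560.4544 − 248.366541 = 312.087859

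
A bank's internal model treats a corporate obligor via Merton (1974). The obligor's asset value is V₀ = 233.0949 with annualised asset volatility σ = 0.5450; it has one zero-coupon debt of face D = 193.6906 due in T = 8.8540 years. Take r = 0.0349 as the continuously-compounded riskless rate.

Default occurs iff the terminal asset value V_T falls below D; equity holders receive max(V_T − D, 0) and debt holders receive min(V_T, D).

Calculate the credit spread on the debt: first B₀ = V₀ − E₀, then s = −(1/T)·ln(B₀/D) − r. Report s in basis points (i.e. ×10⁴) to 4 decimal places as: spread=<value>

Work the structural quantities from V₀ = 233.0949 against face 193.6906:
d₁ = [ln(V₀/D) + (r + σ²/2)T] / (σ√T)
   = [ln(233.0949/193.6906) + (0.0349 + 0.5·0.5450²)·8.8540] / (0.5450·√8.8540)
   = [0.185184 + 1.623934] / 1.621684 = 1.115580
d₂ = d₁ − σ√T = 1.115580 − 1.621684 = -0.506104
N(d₁) = 0.867699,  N(d₂) = 0.306392,  e^(−rT) = 0.734177
E₀ = V₀·N(d₁) − D·e^(−rT)·N(d₂)
   = 233.0949·0.867699 − 193.6906·0.734177·0.306392 = 158.686306
B₀ = V₀ − E₀ = 233.0949 − 158.686306 = 74.408594
spread = −(1/T)·ln(B₀/D) − r = −(1/8.8540)·ln(74.408594/193.6906) − 0.0349 = 0.07315180
in basis points: 0.07315180 × 10⁴ = 731.5180 bp

spread=731.5180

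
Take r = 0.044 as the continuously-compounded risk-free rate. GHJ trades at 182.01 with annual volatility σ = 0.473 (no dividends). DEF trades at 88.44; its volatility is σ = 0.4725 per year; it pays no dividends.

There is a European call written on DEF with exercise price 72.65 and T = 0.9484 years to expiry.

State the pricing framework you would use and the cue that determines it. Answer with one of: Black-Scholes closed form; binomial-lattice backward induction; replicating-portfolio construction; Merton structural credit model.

framework: Black-Scholes closed form

Key observation: a European-exercise option on DEF struck at 72.65 — a GBM underlying with constant parameters — admits an analytic price: the data contain no early exercise, no discrete tree, no debt structure.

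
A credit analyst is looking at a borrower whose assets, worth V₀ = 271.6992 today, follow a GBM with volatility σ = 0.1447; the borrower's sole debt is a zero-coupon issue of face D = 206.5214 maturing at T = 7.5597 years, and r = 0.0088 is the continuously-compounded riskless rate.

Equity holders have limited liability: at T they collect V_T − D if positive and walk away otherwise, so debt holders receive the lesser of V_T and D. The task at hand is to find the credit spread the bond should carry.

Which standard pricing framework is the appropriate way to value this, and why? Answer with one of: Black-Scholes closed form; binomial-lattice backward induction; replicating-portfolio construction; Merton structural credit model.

Key observation: assets follow a GBM and default happens iff V_T < 206.5214; valuing claims on that split (equity as a call, risky debt as the residual) is the structural model's definition.

framework: Merton structural credit model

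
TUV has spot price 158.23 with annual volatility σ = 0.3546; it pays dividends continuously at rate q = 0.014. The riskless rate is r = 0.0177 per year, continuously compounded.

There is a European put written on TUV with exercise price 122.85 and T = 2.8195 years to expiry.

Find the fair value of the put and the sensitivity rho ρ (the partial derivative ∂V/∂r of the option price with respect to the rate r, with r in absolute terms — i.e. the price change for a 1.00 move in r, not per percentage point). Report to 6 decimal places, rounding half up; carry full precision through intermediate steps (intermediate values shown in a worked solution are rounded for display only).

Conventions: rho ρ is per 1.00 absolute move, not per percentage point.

σ√T = 0.3546·√2.8195 = 0.595422
d₁ = (ln(S/K) + (r−q+σ²/2)T) / (σ√T) = (ln(158.23/122.85) + (0.0177−0.014+0.3546²/2)·2.8195) / 0.595422 = (0.253086 + 0.187696) / 0.595422 = 0.740284
d₂ = d₁ − σ√T = 0.740284 − 0.595422 = 0.144862
e^{−rT} = 0.951320
e^{−qT} = 0.961296
N(−d₁) = 0.229564,  N(−d₂) = 0.442410
Put price V = K·e^{−rT}·N(−d₂) − S·e^{−qT}·N(−d₁) = 51.704269 − 34.918001 = 16.786268
ρ = −K·T·e^{−rT}·N(−d₂) = -145.780187

price = 16.786268
ρ = -145.780187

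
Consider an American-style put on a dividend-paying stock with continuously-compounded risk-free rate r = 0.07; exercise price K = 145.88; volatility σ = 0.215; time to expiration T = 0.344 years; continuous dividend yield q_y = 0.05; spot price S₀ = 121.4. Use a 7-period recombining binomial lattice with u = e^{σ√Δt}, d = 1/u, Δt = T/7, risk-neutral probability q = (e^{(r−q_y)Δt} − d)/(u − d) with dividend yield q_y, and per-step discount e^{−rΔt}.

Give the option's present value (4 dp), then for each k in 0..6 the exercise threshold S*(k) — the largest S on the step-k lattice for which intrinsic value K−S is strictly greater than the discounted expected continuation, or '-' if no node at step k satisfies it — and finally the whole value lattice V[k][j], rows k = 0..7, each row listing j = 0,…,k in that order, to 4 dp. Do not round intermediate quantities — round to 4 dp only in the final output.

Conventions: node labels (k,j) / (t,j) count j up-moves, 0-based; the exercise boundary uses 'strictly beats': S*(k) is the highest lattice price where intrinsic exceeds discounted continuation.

price = 24.5235
boundary = - 115.7496 121.4000 115.7496 121.4000 127.3262 133.5417
tree:
24.5235
30.1304 19.0501
35.5178 24.4800 13.7170
40.6545 30.1304 18.7216 8.7750
45.5520 35.5178 24.4800 13.0557 4.5276
50.2217 40.6545 30.1304 18.5538 7.6125 1.4541
54.6739 45.5520 35.5178 24.4800 12.3383 2.9090 0.0000
58.9190 50.2217 40.6545 30.1304 18.5538 5.8193 0.0000 0.0000

Δt=0.04914, u=1.04882, d=0.95346, q=0.49840, disc=e^(-rΔt)=0.99657
k=7 terminal: V=max(K-S,0) → 58.9190 50.2217 40.6545 30.1304 18.5538 5.8193 0.0000 0.0000
k=6: j=0 S=91.2061 intr=54.6739 cont=54.3968 V=54.6739[EX]; j=1 S=100.3280 intr=45.5520 cont=45.2973 V=45.5520[EX]; j=2 S=110.3622 intr=35.5178 cont=35.2877 V=35.5178[EX]; j=3 S=121.4000 intr=24.4800 cont=24.2770 V=24.4800[EX]; j=4 S=133.5417 intr=12.3383 cont=12.1650 V=12.3383[EX]; j=5 S=146.8978 intr=0.0000 cont=2.9090 V=2.9090[hold]; j=6 S=161.5897 intr=0.0000 cont=0.0000 V=0.0000[hold]  S*(6)=133.5417
k=5: j=0 S=95.6583 intr=50.2217 cont=49.9555 V=50.2217[EX]; j=1 S=105.2255 intr=40.6545 cont=40.4117 V=40.6545[EX]; j=2 S=115.7496 intr=30.1304 cont=29.9135 V=30.1304[EX]; j=3 S=127.3262 intr=18.5538 cont=18.3653 V=18.5538[EX]; j=4 S=140.0607 intr=5.8193 cont=7.6125 V=7.6125[hold]; j=5 S=154.0687 intr=0.0000 cont=1.4541 V=1.4541[hold]  S*(5)=127.3262
k=4: j=0 S=100.3280 intr=45.5520 cont=45.2973 V=45.5520[EX]; j=1 S=110.3622 intr=35.5178 cont=35.2877 V=35.5178[EX]; j=2 S=121.4000 intr=24.4800 cont=24.2770 V=24.4800[EX]; j=3 S=133.5417 intr=12.3383 cont=13.0557 V=13.0557[hold]; j=4 S=146.8978 intr=0.0000 cont=4.5276 V=4.5276[hold]  S*(4)=121.4000
k=3: j=0 S=105.2255 intr=40.6545 cont=40.4117 V=40.6545[EX]; j=1 S=115.7496 intr=30.1304 cont=29.9135 V=30.1304[EX]; j=2 S=127.3262 intr=18.5538 cont=18.7216 V=18.7216[hold]; j=3 S=140.0607 intr=5.8193 cont=8.7750 V=8.7750[hold]  S*(3)=115.7496
k=2: j=0 S=110.3622 intr=35.5178 cont=35.2877 V=35.5178[EX]; j=1 S=121.4000 intr=24.4800 cont=24.3603 V=24.4800[EX]; j=2 S=133.5417 intr=12.3383 cont=13.7170 V=13.7170[hold]  S*(2)=121.4000
k=1: j=0 S=115.7496 intr=30.1304 cont=29.9135 V=30.1304[EX]; j=1 S=127.3262 intr=18.5538 cont=19.0501 V=19.0501[hold]  S*(1)=115.7496
k=0: j=0 S=121.4000 intr=24.4800 cont=24.5235 V=24.5235[hold]  S*(0)=-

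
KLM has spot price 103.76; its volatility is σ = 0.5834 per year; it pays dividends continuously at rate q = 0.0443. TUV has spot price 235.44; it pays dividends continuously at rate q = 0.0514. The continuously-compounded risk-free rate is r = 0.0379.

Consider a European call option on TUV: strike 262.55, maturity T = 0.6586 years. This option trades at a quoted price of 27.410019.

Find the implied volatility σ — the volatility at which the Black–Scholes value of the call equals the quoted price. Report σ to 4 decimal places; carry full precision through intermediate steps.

At σ = 0.5158 the Black–Scholes value reproduces the quote:
σ√T = 0.5158·√0.6586 = 0.418593
d₁ = (ln(S/K) + (r−q+σ²/2)T) / (σ√T) = (ln(235.44/262.55) + (0.0379−0.0514+0.5158²/2)·0.6586) / 0.418593 = (-0.108985 + 0.078719) / 0.418593 = -0.072305
d₂ = d₁ − σ√T = -0.072305 − 0.418593 = -0.490898
e^{−rT} = 0.975348
e^{−qT} = 0.966715
N(d₁) = 0.471180,  N(d₂) = 0.311749
V = S·e^{−qT}·N(d₁) − K·e^{−rT}·N(d₂) = 107.242014 − 79.831995 = 27.410019 (the quoted price), and the Black–Scholes price is strictly increasing in σ, so σ is unique

sigma = 0.5158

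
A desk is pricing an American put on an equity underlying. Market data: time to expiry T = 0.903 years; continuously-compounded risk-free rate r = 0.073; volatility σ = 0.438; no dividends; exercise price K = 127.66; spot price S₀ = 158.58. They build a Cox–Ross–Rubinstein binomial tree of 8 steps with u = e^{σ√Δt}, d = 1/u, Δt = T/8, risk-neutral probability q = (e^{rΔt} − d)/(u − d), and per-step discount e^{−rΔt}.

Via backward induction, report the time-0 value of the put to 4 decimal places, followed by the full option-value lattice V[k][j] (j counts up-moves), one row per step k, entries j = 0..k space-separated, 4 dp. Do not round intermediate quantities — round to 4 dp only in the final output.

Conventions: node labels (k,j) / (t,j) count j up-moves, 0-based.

Δt=0.11288  u=1.15853  d=0.86316  q=0.49129  discount=0.99179
step 8 (expiry): payoffs max(K−S,0) = 78.7968 62.0759 39.6331 9.5105 0.0000 0.0000 0.0000 0.0000 0.0000
k=7: (k=7,j=0): S=56.6096, K−S=71.0504, hold=70.0028 ⇒ V=71.0504 exercise | (k=7,j=1): S=75.9813, K−S=51.6787, hold=50.6311 ⇒ V=51.6787 exercise | (k=7,j=2): S=101.9820, K−S=25.6780, hold=24.6304 ⇒ V=25.6780 exercise | (k=7,j=3): S=136.8800, K−S=0.0000, hold=4.7984 ⇒ V=4.7984 continue | (k=7,j=4): S=183.7201, K−S=0.0000, hold=0.0000 ⇒ V=0.0000 continue | (k=7,j=5): S=246.5888, K−S=0.0000, hold=0.0000 ⇒ V=0.0000 continue | (k=7,j=6): S=330.9710, K−S=0.0000, hold=0.0000 ⇒ V=0.0000 continue | (k=7,j=7): S=444.2286, K−S=0.0000, hold=0.0000 ⇒ V=0.0000 continue
k=6: (k=6,j=0): S=65.5841, K−S=62.0759, hold=61.0283 ⇒ V=62.0759 exercise | (k=6,j=1): S=88.0269, K−S=39.6331, hold=38.5856 ⇒ V=39.6331 exercise | (k=6,j=2): S=118.1495, K−S=9.5105, hold=15.2935 ⇒ V=15.2935 continue | (k=6,j=3): S=158.5800, K−S=0.0000, hold=2.4210 ⇒ V=2.4210 continue | (k=6,j=4): S=212.8458, K−S=0.0000, hold=0.0000 ⇒ V=0.0000 continue | (k=6,j=5): S=285.6812, K−S=0.0000, hold=0.0000 ⇒ V=0.0000 continue | (k=6,j=6): S=383.4407, K−S=0.0000, hold=0.0000 ⇒ V=0.0000 continue
k=5: (k=5,j=0): S=75.9813, K−S=51.6787, hold=50.6311 ⇒ V=51.6787 exercise | (k=5,j=1): S=101.9820, K−S=25.6780, hold=27.4482 ⇒ V=27.4482 continue | (k=5,j=2): S=136.8800, K−S=0.0000, hold=8.8958 ⇒ V=8.8958 continue | (k=5,j=3): S=183.7201, K−S=0.0000, hold=1.2215 ⇒ V=1.2215 continue | (k=5,j=4): S=246.5888, K−S=0.0000, hold=0.0000 ⇒ V=0.0000 continue | (k=5,j=5): S=330.9710, K−S=0.0000, hold=0.0000 ⇒ V=0.0000 continue
k=4: (k=4,j=0): S=88.0269, K−S=39.6331, hold=39.4481 ⇒ V=39.6331 exercise | (k=4,j=1): S=118.1495, K−S=9.5105, hold=18.1832 ⇒ V=18.1832 continue | (k=4,j=2): S=158.5800, K−S=0.0000, hold=5.0834 ⇒ V=5.0834 continue | (k=4,j=3): S=212.8458, K−S=0.0000, hold=0.6163 ⇒ V=0.6163 continue | (k=4,j=4): S=285.6812, K−S=0.0000, hold=0.0000 ⇒ V=0.0000 continue
k=3: (k=3,j=0): S=101.9820, K−S=25.6780, hold=28.8562 ⇒ V=28.8562 continue | (k=3,j=1): S=136.8800, K−S=0.0000, hold=11.6510 ⇒ V=11.6510 continue | (k=3,j=2): S=183.7201, K−S=0.0000, hold=2.8650 ⇒ V=2.8650 continue | (k=3,j=3): S=246.5888, K−S=0.0000, hold=0.3109 ⇒ V=0.3109 continue
k=2: (k=2,j=0): S=118.1495, K−S=9.5105, hold=20.2361 ⇒ V=20.2361 continue | (k=2,j=1): S=158.5800, K−S=0.0000, hold=7.2744 ⇒ V=7.2744 continue | (k=2,j=2): S=212.8458, K−S=0.0000, hold=1.5970 ⇒ V=1.5970 continue
k=1: (k=1,j=0): S=136.8800, K−S=0.0000, hold=13.7543 ⇒ V=13.7543 continue | (k=1,j=1): S=183.7201, K−S=0.0000, hold=4.4483 ⇒ V=4.4483 continue
k=0: (k=0,j=0): S=158.5800, K−S=0.0000, hold=9.1070 ⇒ V=9.1070 continue

price = 9.1070
tree:
9.1070
13.7543 4.4483
20.2361 7.2744 1.5970
28.8562 11.6510 2.8650 0.3109
39.6331 18.1832 5.0834 0.6163 0.0000
51.6787 27.4482 8.8958 1.2215 0.0000 0.0000
62.0759 39.6331 15.2935 2.4210 0.0000 0.0000 0.0000
71.0504 51.6787 25.6780 4.7984 0.0000 0.0000 0.0000 0.0000
78.7968 62.0759 39.6331 9.5105 0.0000 0.0000 0.0000 0.0000 0.0000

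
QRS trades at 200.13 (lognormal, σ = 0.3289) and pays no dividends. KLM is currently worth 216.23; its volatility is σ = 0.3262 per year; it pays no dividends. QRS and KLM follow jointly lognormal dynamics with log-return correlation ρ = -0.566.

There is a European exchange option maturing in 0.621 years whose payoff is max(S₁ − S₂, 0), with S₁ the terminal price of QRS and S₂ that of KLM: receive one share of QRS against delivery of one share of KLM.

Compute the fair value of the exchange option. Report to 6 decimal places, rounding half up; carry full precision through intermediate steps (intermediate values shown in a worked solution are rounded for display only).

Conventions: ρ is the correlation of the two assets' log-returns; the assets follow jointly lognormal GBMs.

σ_eff = √(σ₁² + σ₂² − 2ρσ₁σ₂) = √(0.3289² + 0.3262² − 2·-0.566·0.3289·0.3262) = 0.579682
d₁ = (ln(S₁/S₂) + (q₂ − q₁ + σ_eff²/2)T) / (σ_eff√T) = (ln(200.13/216.23) + (0.0 − 0.0 + 0.168015)·0.621) / 0.456810 = 0.059022
d₂ = d₁ − σ_eff√T = 0.059022 − 0.456810 = -0.397787
N(d₁) = 0.523533,  N(d₂) = 0.345394
V = S₁·e^{−q₁T}·N(d₁) − S₂·e^{−q₂T}·N(d₂) = 104.774640 − 74.684442 = 30.090197
Key observation: the rate r is irrelevant here: denominating values in KLM turns the exchange into a ratio option on S₁/S₂, and discounting at r drops out.

exchange price = 30.090197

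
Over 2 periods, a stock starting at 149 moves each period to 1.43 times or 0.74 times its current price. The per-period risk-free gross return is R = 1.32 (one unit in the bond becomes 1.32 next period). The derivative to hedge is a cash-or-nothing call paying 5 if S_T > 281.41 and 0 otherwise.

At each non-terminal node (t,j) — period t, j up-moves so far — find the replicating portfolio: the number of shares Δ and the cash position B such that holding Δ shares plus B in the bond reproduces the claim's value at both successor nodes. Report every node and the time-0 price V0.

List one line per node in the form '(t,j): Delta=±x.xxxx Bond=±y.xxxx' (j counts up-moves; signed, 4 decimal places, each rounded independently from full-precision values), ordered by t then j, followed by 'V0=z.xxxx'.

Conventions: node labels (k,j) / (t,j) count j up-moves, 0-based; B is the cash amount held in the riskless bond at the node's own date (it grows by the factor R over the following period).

(0,0): Delta=0.0310 Bond=-2.5869
(1,0): Delta=0.0000 Bond=0.0000
(1,1): Delta=0.0340 Bond=-4.0624
V0=2.0276

The replicating-portfolio and risk-neutral prices coincide; use p* = (1.32−0.74)/(1.43−0.74) = 0.8406 for the latter.
Terminal payoffs: V(2,0)=0.0000, V(2,1)=0.0000, V(2,2)=5.0000
  t=1,j=0: stock 110.2600 → up 157.6718 (V=0.0000), down 81.5924 (V=0.0000). Price 0.0000; hedge Δ=0.0000, bond B=0.0000.
  t=1,j=1: stock 213.0700 → up 304.6901 (V=5.0000), down 157.6718 (V=0.0000). Price 3.1840; hedge Δ=0.0340, bond B=-4.0624.
  t=0,j=0: stock 149.0000 → up 213.0700 (V=3.1840), down 110.2600 (V=0.0000). Price 2.0276; hedge Δ=0.0310, bond B=-2.5869.
Verification: the root portfolio costs Δ(0,0)·S0 + B(0,0) = 2.0276, matching V0.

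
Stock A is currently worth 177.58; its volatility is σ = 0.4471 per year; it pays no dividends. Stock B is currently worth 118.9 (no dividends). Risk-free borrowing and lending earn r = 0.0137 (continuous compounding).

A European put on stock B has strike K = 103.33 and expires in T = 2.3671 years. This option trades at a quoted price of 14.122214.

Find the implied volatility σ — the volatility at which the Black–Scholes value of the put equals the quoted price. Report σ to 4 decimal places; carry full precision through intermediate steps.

sigma = 0.3364

At σ = 0.3364 the Black–Scholes value reproduces the quote:
σ√T = 0.3364·√2.3671 = 0.517564
d₁ = (ln(S/K) + (r+σ²/2)T) / (σ√T) = (ln(118.9/103.33) + (0.0137+0.3364²/2)·2.3671) / 0.517564 = (0.140355 + 0.166366) / 0.517564 = 0.592623
d₂ = d₁ − σ√T = 0.592623 − 0.517564 = 0.075059
e^{−rT} = 0.968091
N(−d₁) = 0.276717,  N(−d₂) = 0.470084
V = K·e^{−rT}·N(−d₂) − S·N(−d₁) = 47.023818 − 32.901604 = 14.122214 (matching the quote); vega is positive throughout, so no other σ reproduces this price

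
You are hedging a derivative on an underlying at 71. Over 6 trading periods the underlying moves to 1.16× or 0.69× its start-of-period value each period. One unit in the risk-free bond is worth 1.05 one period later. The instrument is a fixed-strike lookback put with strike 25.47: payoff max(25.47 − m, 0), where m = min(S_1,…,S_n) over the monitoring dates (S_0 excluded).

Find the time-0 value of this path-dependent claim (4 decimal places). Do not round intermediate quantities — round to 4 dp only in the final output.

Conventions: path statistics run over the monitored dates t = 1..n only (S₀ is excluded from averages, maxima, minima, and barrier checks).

No-arbitrage gives p* = (R−d)/(u−d) = 0.7660: enumerate every path, weight its payoff by its p*-probability, and discount by R^6.
Enumerate all 2^6 = 64 price paths (U = up ×1.16, D = down ×0.69); each path with k up-moves has probability p*^k·(1−p*)^(6−k).
DDDDDD: m=7.6622, payoff=17.8078, prob=0.000164
UDDDDD: m=12.8814, payoff=12.5886, prob=0.000538
DUDDDD: m=12.8814, payoff=12.5886, prob=0.000538
UUDDDD: m=21.6556, payoff=3.8144, prob=0.001760
DDUDDD: m=12.8814, payoff=12.5886, prob=0.000538
UDUDDD: m=21.6556, payoff=3.8144, prob=0.001760
DUUDDD: m=21.6556, payoff=3.8144, prob=0.001760
UUUDDD: m=36.4066, payoff=0.0000, prob=0.005761
DDDUDD: m=12.8814, payoff=12.5886, prob=0.000538
UDDUDD: m=21.6556, payoff=3.8144, prob=0.001760
DUDUDD: m=21.6556, payoff=3.8144, prob=0.001760
UUDUDD: m=36.4066, payoff=0.0000, prob=0.005761
DDUUDD: m=21.6556, payoff=3.8144, prob=0.001760
UDUUDD: m=36.4066, payoff=0.0000, prob=0.005761
DUUUDD: m=36.4066, payoff=0.0000, prob=0.005761
UUUUDD: m=61.2052, payoff=0.0000, prob=0.018854
DDDDUD: m=12.8814, payoff=12.5886, prob=0.000538
UDDDUD: m=21.6556, payoff=3.8144, prob=0.001760
DUDDUD: m=21.6556, payoff=3.8144, prob=0.001760
UUDDUD: m=36.4066, payoff=0.0000, prob=0.005761
DDUDUD: m=21.6556, payoff=3.8144, prob=0.001760
UDUDUD: m=36.4066, payoff=0.0000, prob=0.005761
DUUDUD: m=36.4066, payoff=0.0000, prob=0.005761
UUUDUD: m=61.2052, payoff=0.0000, prob=0.018854
DDDUUD: m=21.6556, payoff=3.8144, prob=0.001760
UDDUUD: m=36.4066, payoff=0.0000, prob=0.005761
DUDUUD: m=36.4066, payoff=0.0000, prob=0.005761
UUDUUD: m=61.2052, payoff=0.0000, prob=0.018854
DDUUUD: m=33.8031, payoff=0.0000, prob=0.005761
UDUUUD: m=56.8284, payoff=0.0000, prob=0.018854
DUUUUD: m=48.9900, payoff=0.0000, prob=0.018854
UUUUUD: m=82.3600, payoff=0.0000, prob=0.061705
DDDDDU: m=11.1046, payoff=14.3654, prob=0.000538
UDDDDU: m=18.6686, payoff=6.8014, prob=0.001760
DUDDDU: m=18.6686, payoff=6.8014, prob=0.001760
UUDDDU: m=31.3850, payoff=0.0000, prob=0.005761
DDUDDU: m=18.6686, payoff=6.8014, prob=0.001760
UDUDDU: m=31.3850, payoff=0.0000, prob=0.005761
DUUDDU: m=31.3850, payoff=0.0000, prob=0.005761
UUUDDU: m=52.7631, payoff=0.0000, prob=0.018854
DDDUDU: m=18.6686, payoff=6.8014, prob=0.001760
UDDUDU: m=31.3850, payoff=0.0000, prob=0.005761
DUDUDU: m=31.3850, payoff=0.0000, prob=0.005761
UUDUDU: m=52.7631, payoff=0.0000, prob=0.018854
DDUUDU: m=31.3850, payoff=0.0000, prob=0.005761
UDUUDU: m=52.7631, payoff=0.0000, prob=0.018854
DUUUDU: m=48.9900, payoff=0.0000, prob=0.018854
UUUUDU: m=82.3600, payoff=0.0000, prob=0.061705
DDDDUU: m=16.0937, payoff=9.3763, prob=0.001760
UDDDUU: m=27.0560, payoff=0.0000, prob=0.005761
DUDDUU: m=27.0560, payoff=0.0000, prob=0.005761
UUDDUU: m=45.4855, payoff=0.0000, prob=0.018854
DDUDUU: m=27.0560, payoff=0.0000, prob=0.005761
UDUDUU: m=45.4855, payoff=0.0000, prob=0.018854
DUUDUU: m=45.4855, payoff=0.0000, prob=0.018854
UUUDUU: m=76.4683, payoff=0.0000, prob=0.061705
DDDUUU: m=23.3241, payoff=2.1459, prob=0.005761
UDDUUU: m=39.2116, payoff=0.0000, prob=0.018854
DUDUUU: m=39.2116, payoff=0.0000, prob=0.018854
UUDUUU: m=65.9209, payoff=0.0000, prob=0.061705
DDUUUU: m=33.8031, payoff=0.0000, prob=0.018854
UDUUUU: m=56.8284, payoff=0.0000, prob=0.061705
DUUUUU: m=48.9900, payoff=0.0000, prob=0.061705
UUUUUU: m=82.3600, payoff=0.0000, prob=0.201943
Price = Σ prob·payoff / R^6 = 0.188411 / 1.340096 = 0.1406

price = 0.1406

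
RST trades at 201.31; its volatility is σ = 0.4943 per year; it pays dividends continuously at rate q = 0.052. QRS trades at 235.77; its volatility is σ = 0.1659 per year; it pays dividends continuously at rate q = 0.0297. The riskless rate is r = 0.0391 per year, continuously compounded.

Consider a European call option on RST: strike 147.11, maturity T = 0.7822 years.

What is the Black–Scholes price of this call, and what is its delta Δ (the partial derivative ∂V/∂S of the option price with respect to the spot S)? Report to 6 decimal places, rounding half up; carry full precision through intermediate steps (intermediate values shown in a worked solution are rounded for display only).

price = 60.938762
Δ = 0.786719

σ√T = 0.4943·√0.7822 = 0.437169
d₁ = (ln(S/K) + (r−q+σ²/2)T) / (σ√T) = (ln(201.31/147.11) + (0.0391−0.052+0.4943²/2)·0.7822) / 0.437169 = (0.313665 + 0.085468) / 0.437169 = 0.912995
d₂ = d₁ − σ√T = 0.912995 − 0.437169 = 0.475826
e^{−rT} = 0.969879
e^{−qT} = 0.960142
N(d₁) = 0.819378,  N(d₂) = 0.682901
Call price V = S·e^{−qT}·N(d₁) − K·e^{−rT}·N(d₂) = 158.374310 − 97.435548 = 60.938762
Δ = e^{−qT}·N(d₁) = 0.786719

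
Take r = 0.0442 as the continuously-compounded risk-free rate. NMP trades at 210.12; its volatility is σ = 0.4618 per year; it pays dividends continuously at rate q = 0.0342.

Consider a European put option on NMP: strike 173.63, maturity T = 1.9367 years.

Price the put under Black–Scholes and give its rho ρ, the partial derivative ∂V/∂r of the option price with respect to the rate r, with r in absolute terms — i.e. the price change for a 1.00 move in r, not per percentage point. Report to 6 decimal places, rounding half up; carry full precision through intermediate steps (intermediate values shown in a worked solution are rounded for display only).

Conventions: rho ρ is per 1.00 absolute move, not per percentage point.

price = 28.519993
ρ = -153.649081

σ√T = 0.4618·√1.9367 = 0.642666
d₁ = (ln(S/K) + (r−q+σ²/2)T) / (σ√T) = (ln(210.12/173.63) + (0.0442−0.0342+0.4618²/2)·1.9367) / 0.642666 = (0.190752 + 0.225877) / 0.642666 = 0.648282
d₂ = d₁ − σ√T = 0.648282 − 0.642666 = 0.005617
e^{−rT} = 0.917959
e^{−qT} = 0.935911
N(−d₁) = 0.258401,  N(−d₂) = 0.497759
Put price V = K·e^{−rT}·N(−d₂) − S·e^{−qT}·N(−d₁) = 79.335509 − 50.815517 = 28.519993
ρ = −K·T·e^{−rT}·N(−d₂) = -153.649081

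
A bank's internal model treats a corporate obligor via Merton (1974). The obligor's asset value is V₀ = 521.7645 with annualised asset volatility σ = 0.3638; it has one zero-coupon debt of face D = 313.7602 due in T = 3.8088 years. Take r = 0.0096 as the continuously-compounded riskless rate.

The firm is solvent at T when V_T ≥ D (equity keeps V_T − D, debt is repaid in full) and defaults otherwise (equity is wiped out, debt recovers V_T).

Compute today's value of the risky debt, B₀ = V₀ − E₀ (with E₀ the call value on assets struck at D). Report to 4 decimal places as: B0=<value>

B0=267.9108

Equity is a call on the firm's assets struck at D = 313.7602:
d₁ = [ln(V₀/D) + (r + σ²/2)T] / (σ√T)
   = [ln(521.7645/313.7602) + (0.0096 + 0.5·0.3638²)·3.8088] / (0.3638·√3.8088)
   = [0.508587 + 0.288613] / 0.709997 = 1.122821
d₂ = d₁ − σ√T = 1.122821 − 0.709997 = 0.412824
N(d₁) = 0.869243,  N(d₂) = 0.660132,  e^(−rT) = 0.964096
E₀ = V₀·N(d₁) − D·e^(−rT)·N(d₂)
   = 521.7645·0.869243 − 313.7602·0.964096·0.660132 = 253.853662
B₀ = V₀ − E₀ = 521.7645 − 253.853662 = 267.910838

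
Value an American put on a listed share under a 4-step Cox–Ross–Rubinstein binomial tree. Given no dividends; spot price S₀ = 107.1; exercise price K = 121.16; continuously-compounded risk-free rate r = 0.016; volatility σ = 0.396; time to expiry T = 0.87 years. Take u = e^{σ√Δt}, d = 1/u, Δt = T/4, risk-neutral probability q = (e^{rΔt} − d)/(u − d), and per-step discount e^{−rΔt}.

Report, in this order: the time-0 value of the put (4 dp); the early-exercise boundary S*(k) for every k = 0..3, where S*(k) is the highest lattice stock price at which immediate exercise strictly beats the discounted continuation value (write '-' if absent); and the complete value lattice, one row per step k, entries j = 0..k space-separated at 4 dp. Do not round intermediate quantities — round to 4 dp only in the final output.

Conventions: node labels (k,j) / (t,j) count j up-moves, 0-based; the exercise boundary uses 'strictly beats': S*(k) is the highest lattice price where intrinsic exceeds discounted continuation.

Δt=0.21750, u=1.20284, d=0.83137, q=0.46334, disc=e^(-rΔt)=0.99653
k=4 terminal: V=max(K-S,0) → 69.9961 47.1353 14.0600 0.0000 0.0000
k=3: j=0 S=61.5418 intr=59.6182 cont=59.1973 V=59.6182[EX]; j=1 S=89.0396 intr=32.1204 cont=31.6995 V=32.1204[EX]; j=2 S=128.8237 intr=0.0000 cont=7.5192 V=7.5192[hold]; j=3 S=186.3840 intr=0.0000 cont=0.0000 V=0.0000[hold]  S*(3)=89.0396
k=2: j=0 S=74.0247 intr=47.1353 cont=46.7144 V=47.1353[EX]; j=1 S=107.1000 intr=14.0600 cont=20.6496 V=20.6496[hold]; j=2 S=154.9538 intr=0.0000 cont=4.0212 V=4.0212[hold]  S*(2)=74.0247
k=1: j=0 S=89.0396 intr=32.1204 cont=34.7422 V=34.7422[hold]; j=1 S=128.8237 intr=0.0000 cont=12.8999 V=12.8999[hold]  S*(1)=-
k=0: j=0 S=107.1000 intr=14.0600 cont=24.5361 V=24.5361[hold]  S*(0)=-

price = 24.5361
boundary = - - 74.0247 89.0396
tree:
24.5361
34.7422 12.8999
47.1353 20.6496 4.0212
59.6182 32.1204 7.5192 0.0000
69.9961 47.1353 14.0600 0.0000 0.0000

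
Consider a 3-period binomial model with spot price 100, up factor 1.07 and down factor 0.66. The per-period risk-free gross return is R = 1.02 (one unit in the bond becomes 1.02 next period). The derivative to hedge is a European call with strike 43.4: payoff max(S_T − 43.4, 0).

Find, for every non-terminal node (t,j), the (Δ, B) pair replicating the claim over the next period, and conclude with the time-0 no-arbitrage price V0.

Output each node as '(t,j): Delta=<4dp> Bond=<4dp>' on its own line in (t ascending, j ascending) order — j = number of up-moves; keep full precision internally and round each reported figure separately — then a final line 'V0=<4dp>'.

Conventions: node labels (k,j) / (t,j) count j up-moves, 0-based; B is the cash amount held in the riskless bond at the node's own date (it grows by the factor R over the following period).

No-arbitrage ⇒ martingale measure with p* = (R−d)/(u−d) = 0.8780.
Payoffs at expiry: V(3,0)=0.0000, V(3,1)=3.2092, V(3,2)=32.1634, V(3,3)=79.1043
Node (2,0) S=43.5600: V=(p*·3.2092+(1−p*)·0.0000)/1.02=2.7626; Δ=(3.2092−0.0000)/(46.6092−28.7496)=0.1797; B=V−Δ·S=-5.0647
Node (2,1) S=70.6200: V=(p*·32.1634+(1−p*)·3.2092)/1.02=28.0710; Δ=(32.1634−3.2092)/(75.5634−46.6092)=1.0000; B=V−Δ·S=-42.5490
Node (2,2) S=114.4900: V=(p*·79.1043+(1−p*)·32.1634)/1.02=71.9410; Δ=(79.1043−32.1634)/(122.5043−75.5634)=1.0000; B=V−Δ·S=-42.5490
Node (1,0) S=66.0000: V=(p*·28.0710+(1−p*)·2.7626)/1.02=24.4947; Δ=(28.0710−2.7626)/(70.6200−43.5600)=0.9353; B=V−Δ·S=-37.2331
Node (1,1) S=107.0000: V=(p*·71.9410+(1−p*)·28.0710)/1.02=65.2853; Δ=(71.9410−28.0710)/(114.4900−70.6200)=1.0000; B=V−Δ·S=-41.7147
Node (0,0) S=100.0000: V=(p*·65.2853+(1−p*)·24.4947)/1.02=59.1282; Δ=(65.2853−24.4947)/(107.0000−66.0000)=0.9949; B=V−Δ·S=-40.3610
Sanity check at the root: Δ(0,0)·S0 + B(0,0) reproduces V0 = 59.1282.

(0,0): Delta=0.9949 Bond=-40.3610
(1,0): Delta=0.9353 Bond=-37.2331
(1,1): Delta=1.0000 Bond=-41.7147
(2,0): Delta=0.1797 Bond=-5.0647
(2,1): Delta=1.0000 Bond=-42.5490
(2,2): Delta=1.0000 Bond=-42.5490
V0=59.1282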